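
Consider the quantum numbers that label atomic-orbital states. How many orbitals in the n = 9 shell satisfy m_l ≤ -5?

10

Orbitals with m_l ≤ -5, by l: l=5 → 1; l=6 → 2; l=7 → 3; l=8 → 4.
Total orbitals: 1 + 2 + 3 + 4 = 10.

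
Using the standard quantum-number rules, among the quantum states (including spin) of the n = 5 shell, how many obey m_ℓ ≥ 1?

20

Go through ℓ = 0, …, 4 (the values permitted for n = 5).
Contributions: ℓ=1 → 1; ℓ=2 → 2; ℓ=3 → 3; ℓ=4 → 4.
Orbitals: 1 + 2 + 3 + 4 = 10. Each orbital carries two spin states, so 10 × 2 = 20 states.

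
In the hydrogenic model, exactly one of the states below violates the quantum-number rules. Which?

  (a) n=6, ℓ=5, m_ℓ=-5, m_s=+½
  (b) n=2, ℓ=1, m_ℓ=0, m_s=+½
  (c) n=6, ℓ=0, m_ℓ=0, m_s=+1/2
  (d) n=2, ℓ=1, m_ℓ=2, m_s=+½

(d)

(d) has |m_ℓ| = 2 > ℓ = 1, violating −ℓ ≤ m_ℓ ≤ ℓ.
The remaining sets (a), (b), (c) satisfy all four rules.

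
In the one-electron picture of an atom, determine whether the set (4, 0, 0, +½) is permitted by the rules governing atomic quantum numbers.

Allowed

n = 4 is a positive integer. l = 0 satisfies 0 ≤ l ≤ n−1 = 3. ml = 0 lies in the range −l … +l (here 0). ms = +1/2 is one of ±1/2.
All four constraints are satisfied.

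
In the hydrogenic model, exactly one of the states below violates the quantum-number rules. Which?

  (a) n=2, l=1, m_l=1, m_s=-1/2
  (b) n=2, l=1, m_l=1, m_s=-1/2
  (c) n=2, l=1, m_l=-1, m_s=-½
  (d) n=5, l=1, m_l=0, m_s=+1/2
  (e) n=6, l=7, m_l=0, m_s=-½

(e) has l = 7 ≥ n = 6, violating 0 ≤ l ≤ n−1.
The remaining sets (a), (b), (c), (d) satisfy all four rules.

(e)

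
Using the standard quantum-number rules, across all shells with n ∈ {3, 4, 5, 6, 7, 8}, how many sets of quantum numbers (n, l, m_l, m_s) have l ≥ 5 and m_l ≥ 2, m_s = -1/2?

28

Treat each shell separately and count matching orbitals:
n=6 → 4; n=7 → 9; n=8 → 15.
Orbitals: 4 + 9 + 15 = 28. With m_s fixed to -1/2 there is one state per orbital, so 28 states.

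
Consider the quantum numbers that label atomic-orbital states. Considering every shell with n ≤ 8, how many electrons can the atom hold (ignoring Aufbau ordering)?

408

Total orbitals = 1² + 2² + 3² + 4² + 5² + 6² + 7² + 8² = 204. Doubling for spin gives 408 electrons.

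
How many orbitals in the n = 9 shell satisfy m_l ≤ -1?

For n = 9, l ranges over 0 … 8.
Orbitals with m_l ≤ -1, by l: l=1 → 1; l=2 → 2; l=3 → 3; l=4 → 4; l=5 → 5; l=6 → 6; l=7 → 7; l=8 → 8.
Total orbitals: 1 + 2 + 3 + 4 + 5 + 6 + 7 + 8 = 36.

36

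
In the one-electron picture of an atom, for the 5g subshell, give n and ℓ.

n = 5, ℓ = 4

The leading integer gives n = 5; the letter 'g' means ℓ = 4.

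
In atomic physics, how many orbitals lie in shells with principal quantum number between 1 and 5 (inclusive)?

55

Shell n has n² orbitals: 1²=1 + 2²=4 + 3²=9 + 4²=16 + 5²=25 = 55 orbitals.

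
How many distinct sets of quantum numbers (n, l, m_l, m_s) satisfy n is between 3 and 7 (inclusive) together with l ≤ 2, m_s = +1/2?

For each n in the range, tally the orbitals obeying l ≤ 2:
n=3 → 9; n=4 → 9; n=5 → 9; n=6 → 9; n=7 → 9.
Orbitals: 9 + 9 + 9 + 9 + 9 = 45. With m_s fixed to +1/2 there is one state per orbital, so 45 states.

45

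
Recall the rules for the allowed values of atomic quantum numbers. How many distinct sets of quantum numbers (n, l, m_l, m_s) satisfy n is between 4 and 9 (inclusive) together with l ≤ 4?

282

Treat each shell separately and count matching orbitals:
n=4 → 16; n=5 → 25; n=6 → 25; n=7 → 25; n=8 → 25; n=9 → 25.
Orbitals: 16 + 25 + 25 + 25 + 25 + 25 = 141. Including both spin states (m_s = ±1/2) gives 2 × 141 = 282 states.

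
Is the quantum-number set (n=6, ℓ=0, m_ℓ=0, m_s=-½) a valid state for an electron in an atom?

n = 6 is a positive integer. ℓ = 0 satisfies 0 ≤ ℓ ≤ n−1 = 5. m_ℓ = 0 lies in the range −ℓ … +ℓ (here 0). m_s = -1/2 is one of ±1/2.
All four constraints are satisfied.

Yes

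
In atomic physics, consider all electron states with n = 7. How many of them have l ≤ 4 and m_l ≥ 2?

Go through l = 0, …, 6 (the values permitted for n = 7).
The (l, m_l) pairs meeting l ≤ 4 and m_l ≥ 2 give: l=2 → 1; l=3 → 2; l=4 → 3.
Orbitals: 1 + 2 + 3 = 6. Each orbital carries two spin states, so 6 × 2 = 12 states.

12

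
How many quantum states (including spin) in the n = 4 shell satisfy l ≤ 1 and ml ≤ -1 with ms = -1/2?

Orbitals with l ≤ 1 and ml ≤ -1, by l: l=1 → 1.
Orbitals: 1. With ms fixed to a single value there is one state per orbital, giving 1 state.

1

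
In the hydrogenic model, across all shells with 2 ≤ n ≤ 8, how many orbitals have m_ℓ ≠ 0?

Count contributing orbitals for each principal shell:
n=2 → 2; n=3 → 6; n=4 → 12; n=5 → 20; n=6 → 30; n=7 → 42; n=8 → 56.
Total orbitals: 2 + 6 + 12 + 20 + 30 + 42 + 56 = 168.

168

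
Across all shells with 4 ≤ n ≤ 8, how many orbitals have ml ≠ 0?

For each n in the range, tally the orbitals obeying ml ≠ 0:
n=4 → 12; n=5 → 20; n=6 → 30; n=7 → 42; n=8 → 56.
Total orbitals: 12 + 20 + 30 + 42 + 56 = 160.

160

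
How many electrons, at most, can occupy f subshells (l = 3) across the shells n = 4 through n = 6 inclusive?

An f subshell (l = 3) exists for every n ≥ 4, so shells n = 4, 5, 6 each contribute one — 3 subshells.
Since each f subshell holds 2(2·3+1) = 14 electrons, the total is 3 × 14 = 42.

42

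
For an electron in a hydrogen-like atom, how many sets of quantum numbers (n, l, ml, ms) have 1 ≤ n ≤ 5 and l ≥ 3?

For each n in the range, tally the orbitals obeying l ≥ 3:
n=4 → 7; n=5 → 16.
Orbitals: 7 + 16 = 23. Including both spin states (ms = ±1/2) gives 2 × 23 = 46 states.

46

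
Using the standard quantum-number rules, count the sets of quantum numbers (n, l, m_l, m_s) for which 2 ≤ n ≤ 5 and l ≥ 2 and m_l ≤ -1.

32

Per-shell orbital counts meeting the constraint:
n=3 → 2; n=4 → 5; n=5 → 9.
Orbitals: 2 + 5 + 9 = 16. Including both spin states (m_s = ±1/2) gives 2 × 16 = 32 states.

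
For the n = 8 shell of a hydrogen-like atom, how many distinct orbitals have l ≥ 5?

39

For n = 8, l ranges over 0 … 7.
Per l-value: l=5 → 11; l=6 → 13; l=7 → 15.
Total orbitals: 11 + 13 + 15 = 39.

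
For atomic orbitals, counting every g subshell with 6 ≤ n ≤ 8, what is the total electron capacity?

54

A g subshell (ℓ = 4) exists for every n ≥ 5, so shells n = 6, 7, 8 each contribute one — 3 subshells.
Since each g subshell holds 2(2·4+1) = 18 electrons, the total is 3 × 18 = 54.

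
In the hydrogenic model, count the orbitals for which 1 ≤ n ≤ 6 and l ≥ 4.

29

Count contributing orbitals for each principal shell:
n=5 → 9; n=6 → 20.
Total orbitals: 9 + 20 = 29.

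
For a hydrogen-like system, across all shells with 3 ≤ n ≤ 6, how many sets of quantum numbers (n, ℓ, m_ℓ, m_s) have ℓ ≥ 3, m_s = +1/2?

Work shell by shell — for each n, count the (ℓ, m_ℓ) pairs that satisfy ℓ ≥ 3:
n=4 → 7; n=5 → 16; n=6 → 27.
Orbitals: 7 + 16 + 27 = 50. With m_s fixed to +1/2 there is one state per orbital, so 50 states.

50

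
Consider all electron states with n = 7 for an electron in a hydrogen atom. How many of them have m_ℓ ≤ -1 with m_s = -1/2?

21

Per ℓ-value: ℓ=1 → 1; ℓ=2 → 2; ℓ=3 → 3; ℓ=4 → 4; ℓ=5 → 5; ℓ=6 → 6.
Orbitals: 1 + 2 + 3 + 4 + 5 + 6 = 21. With m_s fixed to a single value there is one state per orbital, giving 21 states.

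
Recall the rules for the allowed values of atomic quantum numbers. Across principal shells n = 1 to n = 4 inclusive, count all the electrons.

60

Shell n has n² orbitals: 1²=1 + 2²=4 + 3²=9 + 4²=16 = 30 orbitals.
Two spin states per orbital: 2 × 30 = 60 electrons.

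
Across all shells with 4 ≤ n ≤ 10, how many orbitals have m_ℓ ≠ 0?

322

Count contributing orbitals for each principal shell:
n=4 → 12; n=5 → 20; n=6 → 30; n=7 → 42; n=8 → 56; n=9 → 72; n=10 → 90.
Total orbitals: 12 + 20 + 30 + 42 + 56 + 72 + 90 = 322.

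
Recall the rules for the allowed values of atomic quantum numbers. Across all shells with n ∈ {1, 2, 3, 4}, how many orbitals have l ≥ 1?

Per-shell orbital counts meeting the constraint:
n=2 → 3; n=3 → 8; n=4 → 15.
Total orbitals: 3 + 8 + 15 = 26.

26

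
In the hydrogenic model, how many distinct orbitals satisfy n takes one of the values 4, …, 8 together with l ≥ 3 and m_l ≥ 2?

For each n in the range, tally the orbitals obeying l ≥ 3 and m_l ≥ 2:
n=4 → 2; n=5 → 5; n=6 → 9; n=7 → 14; n=8 → 20.
Total orbitals: 2 + 5 + 9 + 14 + 20 = 50.

50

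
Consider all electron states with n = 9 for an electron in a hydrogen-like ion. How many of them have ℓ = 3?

Orbitals with ℓ = 3, by ℓ: ℓ=3 → 7.
Orbitals: 7. Each orbital carries two spin states, so 7 × 2 = 14 states.

14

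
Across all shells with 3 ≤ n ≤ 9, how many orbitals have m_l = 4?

15

Count contributing orbitals for each principal shell:
n=5 → 1; n=6 → 2; n=7 → 3; n=8 → 4; n=9 → 5.
Total orbitals: 1 + 2 + 3 + 4 + 5 = 15.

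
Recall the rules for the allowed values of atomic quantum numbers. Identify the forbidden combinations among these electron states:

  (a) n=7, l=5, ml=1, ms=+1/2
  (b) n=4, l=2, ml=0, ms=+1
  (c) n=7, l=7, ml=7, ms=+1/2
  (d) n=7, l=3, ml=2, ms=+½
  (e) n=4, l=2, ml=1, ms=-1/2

(b) and (c)

(b) has ms = +1, but an electron's spin must be ±1/2.
(c) has l = 7 ≥ n = 7, violating 0 ≤ l ≤ n−1.
The remaining sets (a), (d), (e) satisfy all four rules.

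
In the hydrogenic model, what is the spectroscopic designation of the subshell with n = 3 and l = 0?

3s

l = 0 corresponds to the letter 's', so the subshell is 3s.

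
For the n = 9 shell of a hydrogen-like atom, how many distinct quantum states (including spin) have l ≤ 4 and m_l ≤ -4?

2

Go through l = 0, …, 8 (the values permitted for n = 9).
The (l, m_l) pairs meeting l ≤ 4 and m_l ≤ -4 give: l=4 → 1.
Orbitals: 1. Each orbital carries two spin states, so 1 × 2 = 2 states.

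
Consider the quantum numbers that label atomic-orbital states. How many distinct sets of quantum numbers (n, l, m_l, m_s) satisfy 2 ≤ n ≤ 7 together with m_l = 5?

Treat each shell separately and count matching orbitals:
n=6 → 1; n=7 → 2.
Orbitals: 1 + 2 = 3. Including both spin states (m_s = ±1/2) gives 2 × 3 = 6 states.

6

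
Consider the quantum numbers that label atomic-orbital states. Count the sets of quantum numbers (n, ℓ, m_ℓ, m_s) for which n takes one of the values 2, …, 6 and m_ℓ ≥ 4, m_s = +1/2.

Treat each shell separately and count matching orbitals:
n=5 → 1; n=6 → 3.
Orbitals: 1 + 3 = 4. With m_s fixed to +1/2 there is one state per orbital, so 4 states.

4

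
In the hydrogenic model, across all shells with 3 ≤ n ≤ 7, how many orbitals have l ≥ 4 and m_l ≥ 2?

22

For each n in the range, tally the orbitals obeying l ≥ 4 and m_l ≥ 2:
n=5 → 3; n=6 → 7; n=7 → 12.
Total orbitals: 3 + 7 + 12 = 22.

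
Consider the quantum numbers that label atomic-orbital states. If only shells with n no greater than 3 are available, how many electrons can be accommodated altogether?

Total orbitals = 1² + 2² + 3² = 14. Doubling for spin gives 28 electrons.

28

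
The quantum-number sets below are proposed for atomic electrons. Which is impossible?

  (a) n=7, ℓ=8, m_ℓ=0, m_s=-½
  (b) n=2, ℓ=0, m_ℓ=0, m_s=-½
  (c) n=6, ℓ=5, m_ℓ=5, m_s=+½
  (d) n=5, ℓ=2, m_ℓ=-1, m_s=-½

(a) has ℓ = 8 ≥ n = 7, violating 0 ≤ ℓ ≤ n−1.
The remaining sets (b), (c), (d) satisfy all four rules.

(a)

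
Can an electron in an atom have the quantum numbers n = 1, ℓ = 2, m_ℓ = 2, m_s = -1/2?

No

The orbital quantum number must satisfy 0 ≤ ℓ ≤ n−1. With n = 1 the allowed ℓ values are 0, so ℓ = 2 is out of range.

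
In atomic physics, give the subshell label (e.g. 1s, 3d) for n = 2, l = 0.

l = 0 corresponds to the letter 's', so the subshell is 2s.

2s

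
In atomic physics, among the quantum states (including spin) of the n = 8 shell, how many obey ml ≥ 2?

Per l-value: l=2 → 1; l=3 → 2; l=4 → 3; l=5 → 4; l=6 → 5; l=7 → 6.
Orbitals: 1 + 2 + 3 + 4 + 5 + 6 = 21. Each orbital carries two spin states, so 21 × 2 = 42 states.

42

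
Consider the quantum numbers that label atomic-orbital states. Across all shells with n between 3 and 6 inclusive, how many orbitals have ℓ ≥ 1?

Work shell by shell — for each n, count the (ℓ, m_ℓ) pairs that satisfy ℓ ≥ 1:
n=3 → 8; n=4 → 15; n=5 → 24; n=6 → 35.
Total orbitals: 8 + 15 + 24 + 35 = 82.

82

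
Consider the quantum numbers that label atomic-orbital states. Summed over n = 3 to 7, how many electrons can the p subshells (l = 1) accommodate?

A p subshell (l = 1) exists for every n ≥ 2, so shells n = 3, 4, 5, 6, 7 each contribute one — 5 subshells.
Since each p subshell holds 2(2·1+1) = 6 electrons, the total is 5 × 6 = 30.

30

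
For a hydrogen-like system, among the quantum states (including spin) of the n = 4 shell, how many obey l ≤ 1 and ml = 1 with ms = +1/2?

1

Contributions: l=1 → 1.
Orbitals: 1. With ms fixed to a single value there is one state per orbital, giving 1 state.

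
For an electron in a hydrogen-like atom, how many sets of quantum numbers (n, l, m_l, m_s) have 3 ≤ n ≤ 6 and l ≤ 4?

Count contributing orbitals for each principal shell:
n=3 → 9; n=4 → 16; n=5 → 25; n=6 → 25.
Orbitals: 9 + 16 + 25 + 25 = 75. Including both spin states (m_s = ±1/2) gives 2 × 75 = 150 states.

150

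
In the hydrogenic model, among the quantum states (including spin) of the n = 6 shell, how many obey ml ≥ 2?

20

Per l-value: l=2 → 1; l=3 → 2; l=4 → 3; l=5 → 4.
Orbitals: 1 + 2 + 3 + 4 = 10. Each orbital carries two spin states, so 10 × 2 = 20 states.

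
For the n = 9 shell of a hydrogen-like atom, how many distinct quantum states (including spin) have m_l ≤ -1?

Orbitals with m_l ≤ -1, by l: l=1 → 1; l=2 → 2; l=3 → 3; l=4 → 4; l=5 → 5; l=6 → 6; l=7 → 7; l=8 → 8.
Orbitals: 1 + 2 + 3 + 4 + 5 + 6 + 7 + 8 = 36. Each orbital carries two spin states, so 36 × 2 = 72 states.

72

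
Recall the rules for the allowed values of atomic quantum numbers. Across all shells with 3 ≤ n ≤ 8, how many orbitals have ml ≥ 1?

Go shell by shell, enumerating (l, ml) with ml ≥ 1:
n=3 → 3; n=4 → 6; n=5 → 10; n=6 → 15; n=7 → 21; n=8 → 28.
Total orbitals: 3 + 6 + 10 + 15 + 21 + 28 = 83.

83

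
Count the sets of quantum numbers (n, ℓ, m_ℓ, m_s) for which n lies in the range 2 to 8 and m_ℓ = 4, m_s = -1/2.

For each n in the range, tally the orbitals obeying m_ℓ = 4:
n=5 → 1; n=6 → 2; n=7 → 3; n=8 → 4.
Orbitals: 1 + 2 + 3 + 4 = 10. With m_s fixed to -1/2 there is one state per orbital, so 10 states.

10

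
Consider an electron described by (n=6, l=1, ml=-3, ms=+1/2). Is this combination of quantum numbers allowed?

Not allowed

The magnetic quantum number must satisfy −l ≤ ml ≤ l. With l = 1, ml can only be -1, 0, 1, so ml = -3 is forbidden.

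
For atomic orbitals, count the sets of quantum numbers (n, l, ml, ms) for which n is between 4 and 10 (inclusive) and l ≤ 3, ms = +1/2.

Work shell by shell — for each n, count the (l, ml) pairs that satisfy l ≤ 3:
n=4 → 16; n=5 → 16; n=6 → 16; n=7 → 16; n=8 → 16; n=9 → 16; n=10 → 16.
Orbitals: 16 + 16 + 16 + 16 + 16 + 16 + 16 = 112. With ms fixed to +1/2 there is one state per orbital, so 112 states.

112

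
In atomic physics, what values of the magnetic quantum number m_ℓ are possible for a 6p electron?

The 6p subshell has ℓ = 1, and m_ℓ takes every integer from −ℓ to +ℓ. With ℓ = 1 that gives the 3 values -1, 0, 1.

-1, 0, 1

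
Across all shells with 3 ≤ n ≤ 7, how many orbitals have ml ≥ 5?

Count contributing orbitals for each principal shell:
n=6 → 1; n=7 → 3.
Total orbitals: 1 + 3 = 4.

4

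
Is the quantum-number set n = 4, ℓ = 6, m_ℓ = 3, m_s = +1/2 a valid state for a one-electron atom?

The orbital quantum number must satisfy 0 ≤ ℓ ≤ n−1. With n = 4 the allowed ℓ values are 0, 1, 2, 3, so ℓ = 6 is out of range.

Invalid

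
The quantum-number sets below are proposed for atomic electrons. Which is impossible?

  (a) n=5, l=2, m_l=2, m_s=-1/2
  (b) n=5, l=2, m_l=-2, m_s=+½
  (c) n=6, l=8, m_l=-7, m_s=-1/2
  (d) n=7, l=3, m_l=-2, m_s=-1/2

(c)

(c) has l = 8 ≥ n = 6, violating 0 ≤ l ≤ n−1.
The remaining sets (a), (b), (d) satisfy all four rules.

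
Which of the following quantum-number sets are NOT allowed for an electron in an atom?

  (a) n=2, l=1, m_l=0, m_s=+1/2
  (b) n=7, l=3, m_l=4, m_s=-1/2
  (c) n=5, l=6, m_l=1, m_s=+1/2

(b) has |m_l| = 4 > l = 3, violating −l ≤ m_l ≤ l.
(c) has l = 6 ≥ n = 5, violating 0 ≤ l ≤ n−1.
The remaining set (a) satisfies all four rules.

(b) and (c)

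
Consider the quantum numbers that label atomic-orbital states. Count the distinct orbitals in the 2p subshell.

A subshell has 2l+1 orbitals; with l = 1, that's 3.

3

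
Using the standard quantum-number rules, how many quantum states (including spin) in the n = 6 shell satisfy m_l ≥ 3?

12

For n = 6, l ranges over 0 … 5.
Contributions: l=3 → 1; l=4 → 2; l=5 → 3.
Orbitals: 1 + 2 + 3 = 6. Each orbital carries two spin states, so 6 × 2 = 12 states.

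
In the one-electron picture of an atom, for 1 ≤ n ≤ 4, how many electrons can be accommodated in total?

60

Total orbitals = 1² + 2² + 3² + 4² = 30. Doubling for spin gives 60 electrons.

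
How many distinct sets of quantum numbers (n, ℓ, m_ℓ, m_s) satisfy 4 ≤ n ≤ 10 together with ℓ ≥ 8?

Per-shell orbital counts meeting the constraint:
n=9 → 17; n=10 → 36.
Orbitals: 17 + 36 = 53. Including both spin states (m_s = ±1/2) gives 2 × 53 = 106 states.

106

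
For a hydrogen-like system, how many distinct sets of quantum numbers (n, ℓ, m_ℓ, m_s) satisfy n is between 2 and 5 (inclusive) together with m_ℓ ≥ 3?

Count contributing orbitals for each principal shell:
n=4 → 1; n=5 → 3.
Orbitals: 1 + 3 = 4. Including both spin states (m_s = ±1/2) gives 2 × 4 = 8 states.

8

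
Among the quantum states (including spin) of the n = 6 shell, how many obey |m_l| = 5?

The (l, m_l) pairs meeting |m_l| = 5 give: l=5 → 2.
Orbitals: 2. Each orbital carries two spin states, so 2 × 2 = 4 states.

4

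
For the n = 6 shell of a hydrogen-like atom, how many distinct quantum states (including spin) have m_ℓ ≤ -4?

Orbitals with m_ℓ ≤ -4, by ℓ: ℓ=4 → 1; ℓ=5 → 2.
Orbitals: 1 + 2 = 3. Each orbital carries two spin states, so 3 × 2 = 6 states.

6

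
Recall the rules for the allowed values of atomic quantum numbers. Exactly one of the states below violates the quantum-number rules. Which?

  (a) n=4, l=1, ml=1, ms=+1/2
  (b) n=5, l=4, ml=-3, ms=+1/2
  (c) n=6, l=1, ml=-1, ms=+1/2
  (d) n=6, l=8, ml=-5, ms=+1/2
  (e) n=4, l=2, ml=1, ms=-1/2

(d) has l = 8 ≥ n = 6, violating 0 ≤ l ≤ n−1.
The remaining sets (a), (b), (c), (e) satisfy all four rules.

(d)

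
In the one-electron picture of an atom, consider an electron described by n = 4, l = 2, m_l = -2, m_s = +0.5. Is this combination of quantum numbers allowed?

Valid

n = 4 is a positive integer. l = 2 satisfies 0 ≤ l ≤ n−1 = 3. m_l = -2 lies in the range −l … +l (here −2 … 2). m_s = +1/2 is one of ±1/2.
All four constraints are satisfied.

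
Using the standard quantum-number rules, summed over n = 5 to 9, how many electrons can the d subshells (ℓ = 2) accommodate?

A d subshell (ℓ = 2) exists for every n ≥ 3, so shells n = 5, 6, 7, 8, 9 each contribute one — 5 subshells.
Since each d subshell holds 2(2·2+1) = 10 electrons, the total is 5 × 10 = 50.

50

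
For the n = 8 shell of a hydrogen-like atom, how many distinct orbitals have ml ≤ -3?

The (l, ml) pairs meeting ml ≤ -3 give: l=3 → 1; l=4 → 2; l=5 → 3; l=6 → 4; l=7 → 5.
Total orbitals: 1 + 2 + 3 + 4 + 5 = 15.

15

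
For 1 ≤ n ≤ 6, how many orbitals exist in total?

Total orbitals = 1² + 2² + 3² + 4² + 5² + 6² = 91.

91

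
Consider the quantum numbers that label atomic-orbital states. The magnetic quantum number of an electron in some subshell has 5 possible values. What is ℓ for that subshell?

ℓ = 2

m_ℓ ranges over 2ℓ+1 integers, so 2ℓ+1 = 5 ⇒ ℓ = 2.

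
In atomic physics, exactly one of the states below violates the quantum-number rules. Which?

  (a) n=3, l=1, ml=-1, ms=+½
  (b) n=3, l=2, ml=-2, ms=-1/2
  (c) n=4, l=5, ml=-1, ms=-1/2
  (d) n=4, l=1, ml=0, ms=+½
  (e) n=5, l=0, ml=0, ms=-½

(c) has l = 5 ≥ n = 4, violating 0 ≤ l ≤ n−1.
The remaining sets (a), (b), (d), (e) satisfy all four rules.

(c)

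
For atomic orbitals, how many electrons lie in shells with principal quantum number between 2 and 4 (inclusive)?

Shell n has n² orbitals: 2²=4 + 3²=9 + 4²=16 = 29 orbitals.
Two spin states per orbital: 2 × 29 = 58 electrons.

58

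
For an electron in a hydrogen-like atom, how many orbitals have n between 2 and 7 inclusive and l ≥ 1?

Count contributing orbitals for each principal shell:
n=2 → 3; n=3 → 8; n=4 → 15; n=5 → 24; n=6 → 35; n=7 → 48.
Total orbitals: 3 + 8 + 15 + 24 + 35 + 48 = 133.

133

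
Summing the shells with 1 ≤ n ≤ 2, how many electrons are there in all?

Shell n has n² orbitals: 1²=1 + 2²=4 = 5 orbitals.
Two spin states per orbital: 2 × 5 = 10 electrons.

10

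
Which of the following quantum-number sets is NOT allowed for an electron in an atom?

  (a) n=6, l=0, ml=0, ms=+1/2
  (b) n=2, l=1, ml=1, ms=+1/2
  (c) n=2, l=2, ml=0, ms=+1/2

(c) has l = 2 ≥ n = 2, violating 0 ≤ l ≤ n−1.
The remaining sets (a), (b) satisfy all four rules.

(c)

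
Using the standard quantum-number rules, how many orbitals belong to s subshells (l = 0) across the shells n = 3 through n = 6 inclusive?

An s subshell (l = 0) exists for every n ≥ 1, so shells n = 3, 4, 5, 6 each contribute one — 4 subshells.
Since each s subshell has 2·0+1 = 1 orbital, the total is 4 × 1 = 4.

4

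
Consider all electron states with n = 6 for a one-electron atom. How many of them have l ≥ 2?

For n = 6, l ranges over 0 … 5.
The (l, ml) pairs meeting l ≥ 2 give: l=2 → 5; l=3 → 7; l=4 → 9; l=5 → 11.
Orbitals: 5 + 7 + 9 + 11 = 32. Each orbital carries two spin states, so 32 × 2 = 64 states.

64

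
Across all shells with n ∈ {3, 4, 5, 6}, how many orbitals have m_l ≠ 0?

68

Go shell by shell, enumerating (l, m_l) with m_l ≠ 0:
n=3 → 6; n=4 → 12; n=5 → 20; n=6 → 30.
Total orbitals: 6 + 12 + 20 + 30 = 68.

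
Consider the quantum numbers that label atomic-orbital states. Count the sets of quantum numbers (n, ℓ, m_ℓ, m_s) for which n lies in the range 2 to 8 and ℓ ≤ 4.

258

Per-shell orbital counts meeting the constraint:
n=2 → 4; n=3 → 9; n=4 → 16; n=5 → 25; n=6 → 25; n=7 → 25; n=8 → 25.
Orbitals: 4 + 9 + 16 + 25 + 25 + 25 + 25 = 129. Including both spin states (m_s = ±1/2) gives 2 × 129 = 258 states.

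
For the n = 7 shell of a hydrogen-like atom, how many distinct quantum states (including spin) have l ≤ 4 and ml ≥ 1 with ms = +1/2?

10

Orbitals with l ≤ 4 and ml ≥ 1, by l: l=1 → 1; l=2 → 2; l=3 → 3; l=4 → 4.
Orbitals: 1 + 2 + 3 + 4 = 10. With ms fixed to a single value there is one state per orbital, giving 10 states.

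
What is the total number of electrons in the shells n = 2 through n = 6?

Shell n has n² orbitals: 2²=4 + 3²=9 + 4²=16 + 5²=25 + 6²=36 = 90 orbitals.
Two spin states per orbital: 2 × 90 = 180 electrons.

180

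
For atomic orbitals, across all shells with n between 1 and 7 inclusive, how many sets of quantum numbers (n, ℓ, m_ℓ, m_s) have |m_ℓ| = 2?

For each n in the range, tally the orbitals obeying |m_ℓ| = 2:
n=3 → 2; n=4 → 4; n=5 → 6; n=6 → 8; n=7 → 10.
Orbitals: 2 + 4 + 6 + 8 + 10 = 30. Including both spin states (m_s = ±1/2) gives 2 × 30 = 60 states.

60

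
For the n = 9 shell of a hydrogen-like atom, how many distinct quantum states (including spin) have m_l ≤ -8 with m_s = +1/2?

The n = 9 shell has l = 0 through 8; check each.
Contributions: l=8 → 1.
Orbitals: 1. With m_s fixed to a single value there is one state per orbital, giving 1 state.

1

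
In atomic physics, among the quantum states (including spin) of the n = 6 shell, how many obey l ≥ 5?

22

With n = 6 the allowed l are 0, 1, …, 5.
The (l, ml) pairs meeting l ≥ 5 give: l=5 → 11.
Orbitals: 11. Each orbital carries two spin states, so 11 × 2 = 22 states.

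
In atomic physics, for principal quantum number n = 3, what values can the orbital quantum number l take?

l is an integer with 0 ≤ l ≤ n−1, so for n = 3: l = 0, 1, 2.

0, 1, 2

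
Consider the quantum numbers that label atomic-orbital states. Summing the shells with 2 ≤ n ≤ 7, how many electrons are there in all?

Shell n has n² orbitals: 2²=4 + 3²=9 + 4²=16 + 5²=25 + 6²=36 + 7²=49 = 139 orbitals.
Two spin states per orbital: 2 × 139 = 278 electrons.

278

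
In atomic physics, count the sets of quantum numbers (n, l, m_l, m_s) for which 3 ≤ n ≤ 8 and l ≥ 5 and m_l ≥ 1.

68

Per-shell orbital counts meeting the constraint:
n=6 → 5; n=7 → 11; n=8 → 18.
Orbitals: 5 + 11 + 18 = 34. Including both spin states (m_s = ±1/2) gives 2 × 34 = 68 states.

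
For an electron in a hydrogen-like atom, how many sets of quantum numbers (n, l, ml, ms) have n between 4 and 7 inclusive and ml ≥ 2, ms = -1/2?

For each n in the range, tally the orbitals obeying ml ≥ 2:
n=4 → 3; n=5 → 6; n=6 → 10; n=7 → 15.
Orbitals: 3 + 6 + 10 + 15 = 34. With ms fixed to -1/2 there is one state per orbital, so 34 states.

34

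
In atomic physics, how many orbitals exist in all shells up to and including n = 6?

91

Total orbitals = 1² + 2² + 3² + 4² + 5² + 6² = 91.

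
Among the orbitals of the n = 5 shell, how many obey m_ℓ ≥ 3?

3

For n = 5, ℓ ranges over 0 … 4.
The (ℓ, m_ℓ) pairs meeting m_ℓ ≥ 3 give: ℓ=3 → 1; ℓ=4 → 2.
Total orbitals: 1 + 2 = 3.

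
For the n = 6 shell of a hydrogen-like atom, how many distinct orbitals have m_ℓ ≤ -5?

1

The n = 6 shell has ℓ = 0 through 5; check each.
Per ℓ-value: ℓ=5 → 1.
Total orbitals: 1.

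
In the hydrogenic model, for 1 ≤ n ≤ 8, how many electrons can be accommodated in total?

Total orbitals = 1² + 2² + 3² + 4² + 5² + 6² + 7² + 8² = 204. Doubling for spin gives 408 electrons.

408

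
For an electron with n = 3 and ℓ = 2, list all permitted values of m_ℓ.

m_ℓ takes every integer from −ℓ to +ℓ. With ℓ = 2 that gives the 5 values -2, -1, 0, 1, 2.

-2, -1, 0, 1, 2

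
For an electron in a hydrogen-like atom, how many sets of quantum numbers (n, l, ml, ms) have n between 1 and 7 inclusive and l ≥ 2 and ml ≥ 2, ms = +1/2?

35

Go shell by shell, enumerating (l, ml) with l ≥ 2 and ml ≥ 2:
n=3 → 1; n=4 → 3; n=5 → 6; n=6 → 10; n=7 → 15.
Orbitals: 1 + 3 + 6 + 10 + 15 = 35. With ms fixed to +1/2 there is one state per orbital, so 35 states.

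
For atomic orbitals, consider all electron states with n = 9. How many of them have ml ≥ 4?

30

Per l-value: l=4 → 1; l=5 → 2; l=6 → 3; l=7 → 4; l=8 → 5.
Orbitals: 1 + 2 + 3 + 4 + 5 = 15. Each orbital carries two spin states, so 15 × 2 = 30 states.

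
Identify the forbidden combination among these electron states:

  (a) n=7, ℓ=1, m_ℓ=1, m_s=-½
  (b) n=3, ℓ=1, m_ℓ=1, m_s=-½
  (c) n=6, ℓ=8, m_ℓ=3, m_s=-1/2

(c)

(c) has ℓ = 8 ≥ n = 6, violating 0 ≤ ℓ ≤ n−1.
The remaining sets (a), (b) satisfy all four rules.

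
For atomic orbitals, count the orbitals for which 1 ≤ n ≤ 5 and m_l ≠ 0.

40

Go shell by shell, enumerating (l, m_l) with m_l ≠ 0:
n=2 → 2; n=3 → 6; n=4 → 12; n=5 → 20.
Total orbitals: 2 + 6 + 12 + 20 = 40.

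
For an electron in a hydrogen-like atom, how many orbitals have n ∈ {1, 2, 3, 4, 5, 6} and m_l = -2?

10

Count contributing orbitals for each principal shell:
n=3 → 1; n=4 → 2; n=5 → 3; n=6 → 4.
Total orbitals: 1 + 2 + 3 + 4 = 10.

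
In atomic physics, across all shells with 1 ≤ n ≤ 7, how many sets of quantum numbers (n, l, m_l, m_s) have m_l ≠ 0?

224

Work shell by shell — for each n, count the (l, m_l) pairs that satisfy m_l ≠ 0:
n=2 → 2; n=3 → 6; n=4 → 12; n=5 → 20; n=6 → 30; n=7 → 42.
Orbitals: 2 + 6 + 12 + 20 + 30 + 42 = 112. Including both spin states (m_s = ±1/2) gives 2 × 112 = 224 states.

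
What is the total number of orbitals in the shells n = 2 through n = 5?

Shell n has n² orbitals: 2²=4 + 3²=9 + 4²=16 + 5²=25 = 54 orbitals.

54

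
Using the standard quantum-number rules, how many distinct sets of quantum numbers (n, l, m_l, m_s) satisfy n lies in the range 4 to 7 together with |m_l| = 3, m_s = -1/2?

20

For each n in the range, tally the orbitals obeying |m_l| = 3:
n=4 → 2; n=5 → 4; n=6 → 6; n=7 → 8.
Orbitals: 2 + 4 + 6 + 8 = 20. With m_s fixed to -1/2 there is one state per orbital, so 20 states.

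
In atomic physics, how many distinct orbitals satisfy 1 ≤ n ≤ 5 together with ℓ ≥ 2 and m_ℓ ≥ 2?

For each n in the range, tally the orbitals obeying ℓ ≥ 2 and m_ℓ ≥ 2:
n=3 → 1; n=4 → 3; n=5 → 6.
Total orbitals: 1 + 3 + 6 = 10.

10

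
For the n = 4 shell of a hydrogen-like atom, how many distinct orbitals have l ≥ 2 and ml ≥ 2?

For n = 4, l ranges over 0 … 3.
Contributions: l=2 → 1; l=3 → 2.
Total orbitals: 1 + 2 = 3.

3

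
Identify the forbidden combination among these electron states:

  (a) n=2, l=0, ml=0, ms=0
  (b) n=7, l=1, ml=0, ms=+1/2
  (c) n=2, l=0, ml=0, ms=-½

(a) has ms = 0, but an electron's spin must be ±1/2.
The remaining sets (b), (c) satisfy all four rules.

(a)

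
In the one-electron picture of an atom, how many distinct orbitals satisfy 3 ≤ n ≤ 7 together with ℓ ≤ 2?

Work shell by shell — for each n, count the (ℓ, m_ℓ) pairs that satisfy ℓ ≤ 2:
n=3 → 9; n=4 → 9; n=5 → 9; n=6 → 9; n=7 → 9.
Total orbitals: 9 + 9 + 9 + 9 + 9 = 45.

45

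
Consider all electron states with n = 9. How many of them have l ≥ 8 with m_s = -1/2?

17

For n = 9, l ranges over 0 … 8.
Contributions: l=8 → 17.
Orbitals: 17. With m_s fixed to a single value there is one state per orbital, giving 17 states.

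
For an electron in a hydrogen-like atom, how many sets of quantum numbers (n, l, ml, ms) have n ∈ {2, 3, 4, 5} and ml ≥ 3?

8

For each n in the range, tally the orbitals obeying ml ≥ 3:
n=4 → 1; n=5 → 3.
Orbitals: 1 + 3 = 4. Including both spin states (ms = ±1/2) gives 2 × 4 = 8 states.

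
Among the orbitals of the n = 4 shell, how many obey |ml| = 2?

Orbitals with |ml| = 2, by l: l=2 → 2; l=3 → 2.
Total orbitals: 2 + 2 = 4.

4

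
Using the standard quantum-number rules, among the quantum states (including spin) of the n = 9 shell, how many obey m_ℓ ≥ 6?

12

For n = 9, ℓ ranges over 0 … 8.
Contributions: ℓ=6 → 1; ℓ=7 → 2; ℓ=8 → 3.
Orbitals: 1 + 2 + 3 = 6. Each orbital carries two spin states, so 6 × 2 = 12 states.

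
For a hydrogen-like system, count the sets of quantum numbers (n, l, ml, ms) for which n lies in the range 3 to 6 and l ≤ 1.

32

Go shell by shell, enumerating (l, ml) with l ≤ 1:
n=3 → 4; n=4 → 4; n=5 → 4; n=6 → 4.
Orbitals: 4 + 4 + 4 + 4 = 16. Including both spin states (ms = ±1/2) gives 2 × 16 = 32 states.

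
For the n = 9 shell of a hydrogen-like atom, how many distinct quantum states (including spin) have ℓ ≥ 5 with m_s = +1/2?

With n = 9 the allowed ℓ are 0, 1, …, 8.
Orbitals with ℓ ≥ 5, by ℓ: ℓ=5 → 11; ℓ=6 → 13; ℓ=7 → 15; ℓ=8 → 17.
Orbitals: 11 + 13 + 15 + 17 = 56. With m_s fixed to a single value there is one state per orbital, giving 56 states.

56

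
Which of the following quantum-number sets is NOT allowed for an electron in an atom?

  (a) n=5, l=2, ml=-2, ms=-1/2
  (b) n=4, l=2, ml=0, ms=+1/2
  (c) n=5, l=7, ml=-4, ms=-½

(c) has l = 7 ≥ n = 5, violating 0 ≤ l ≤ n−1.
The remaining sets (a), (b) satisfy all four rules.

(c)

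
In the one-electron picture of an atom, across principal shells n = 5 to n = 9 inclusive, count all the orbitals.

255

Shell n has n² orbitals: 5²=25 + 6²=36 + 7²=49 + 8²=64 + 9²=81 = 255 orbitals.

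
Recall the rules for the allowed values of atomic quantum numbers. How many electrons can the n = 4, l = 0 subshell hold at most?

2

A subshell with l = 0 has 2l+1 = 1 orbital, each holding 2 electrons (spin ±1/2), so 1 × 2 = 2.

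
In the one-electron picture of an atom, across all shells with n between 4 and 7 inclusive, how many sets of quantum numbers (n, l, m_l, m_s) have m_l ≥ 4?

Per-shell orbital counts meeting the constraint:
n=5 → 1; n=6 → 3; n=7 → 6.
Orbitals: 1 + 3 + 6 = 10. Including both spin states (m_s = ±1/2) gives 2 × 10 = 20 states.

20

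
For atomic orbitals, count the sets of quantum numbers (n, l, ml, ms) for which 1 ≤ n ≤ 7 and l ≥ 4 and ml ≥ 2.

For each n in the range, tally the orbitals obeying l ≥ 4 and ml ≥ 2:
n=5 → 3; n=6 → 7; n=7 → 12.
Orbitals: 3 + 7 + 12 = 22. Including both spin states (ms = ±1/2) gives 2 × 22 = 44 states.

44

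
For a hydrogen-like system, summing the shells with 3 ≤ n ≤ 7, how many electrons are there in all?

270

Shell n has n² orbitals: 3²=9 + 4²=16 + 5²=25 + 6²=36 + 7²=49 = 135 orbitals.
Two spin states per orbital: 2 × 135 = 270 electrons.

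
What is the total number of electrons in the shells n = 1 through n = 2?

Shell n has n² orbitals: 1²=1 + 2²=4 = 5 orbitals.
Two spin states per orbital: 2 × 5 = 10 electrons.

10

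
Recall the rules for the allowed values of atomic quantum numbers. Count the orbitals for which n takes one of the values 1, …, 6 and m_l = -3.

6

Per-shell orbital counts meeting the constraint:
n=4 → 1; n=5 → 2; n=6 → 3.
Total orbitals: 1 + 2 + 3 = 6.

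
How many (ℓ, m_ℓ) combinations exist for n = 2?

4

The n = 2 shell contains n² = 2² = 4 orbitals.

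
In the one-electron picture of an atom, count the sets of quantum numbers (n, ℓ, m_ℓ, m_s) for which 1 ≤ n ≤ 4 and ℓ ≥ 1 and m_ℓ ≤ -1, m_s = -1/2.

Per-shell orbital counts meeting the constraint:
n=2 → 1; n=3 → 3; n=4 → 6.
Orbitals: 1 + 3 + 6 = 10. With m_s fixed to -1/2 there is one state per orbital, so 10 states.

10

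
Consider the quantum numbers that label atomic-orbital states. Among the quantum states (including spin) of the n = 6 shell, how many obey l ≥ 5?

22

With n = 6 the allowed l are 0, 1, …, 5.
Orbitals with l ≥ 5, by l: l=5 → 11.
Orbitals: 11. Each orbital carries two spin states, so 11 × 2 = 22 states.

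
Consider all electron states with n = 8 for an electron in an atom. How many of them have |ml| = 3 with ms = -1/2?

10

Go through l = 0, …, 7 (the values permitted for n = 8).
Orbitals with |ml| = 3, by l: l=3 → 2; l=4 → 2; l=5 → 2; l=6 → 2; l=7 → 2.
Orbitals: 2 + 2 + 2 + 2 + 2 = 10. With ms fixed to a single value there is one state per orbital, giving 10 states.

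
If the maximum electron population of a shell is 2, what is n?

2n² = 2 ⇒ n² = 1 ⇒ n = 1.

n = 1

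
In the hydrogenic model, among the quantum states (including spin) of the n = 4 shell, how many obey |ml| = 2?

8

Contributions: l=2 → 2; l=3 → 2.
Orbitals: 2 + 2 = 4. Each orbital carries two spin states, so 4 × 2 = 8 states.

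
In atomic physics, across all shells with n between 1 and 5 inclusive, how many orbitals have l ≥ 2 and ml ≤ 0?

Go shell by shell, enumerating (l, ml) with l ≥ 2 and ml ≤ 0:
n=3 → 3; n=4 → 7; n=5 → 12.
Total orbitals: 3 + 7 + 12 = 22.

22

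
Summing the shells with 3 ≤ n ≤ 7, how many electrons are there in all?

Shell n has n² orbitals: 3²=9 + 4²=16 + 5²=25 + 6²=36 + 7²=49 = 135 orbitals.
Two spin states per orbital: 2 × 135 = 270 electrons.

270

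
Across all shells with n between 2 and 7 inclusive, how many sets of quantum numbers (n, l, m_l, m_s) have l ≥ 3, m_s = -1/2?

Treat each shell separately and count matching orbitals:
n=4 → 7; n=5 → 16; n=6 → 27; n=7 → 40.
Orbitals: 7 + 16 + 27 + 40 = 90. With m_s fixed to -1/2 there is one state per orbital, so 90 states.

90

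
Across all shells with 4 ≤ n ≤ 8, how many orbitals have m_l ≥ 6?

4

Count contributing orbitals for each principal shell:
n=7 → 1; n=8 → 3.
Total orbitals: 1 + 3 = 4.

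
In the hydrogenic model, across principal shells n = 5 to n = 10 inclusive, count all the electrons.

Shell n has n² orbitals: 5²=25 + 6²=36 + 7²=49 + 8²=64 + 9²=81 + 10²=100 = 355 orbitals.
Two spin states per orbital: 2 × 355 = 710 electrons.

710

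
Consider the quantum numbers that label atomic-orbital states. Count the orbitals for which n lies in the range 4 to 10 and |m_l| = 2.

Go shell by shell, enumerating (l, m_l) with |m_l| = 2:
n=4 → 4; n=5 → 6; n=6 → 8; n=7 → 10; n=8 → 12; n=9 → 14; n=10 → 16.
Total orbitals: 4 + 6 + 8 + 10 + 12 + 14 + 16 = 70.

70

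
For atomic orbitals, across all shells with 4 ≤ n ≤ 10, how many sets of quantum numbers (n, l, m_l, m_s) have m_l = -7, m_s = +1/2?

For each n in the range, tally the orbitals obeying m_l = -7:
n=8 → 1; n=9 → 2; n=10 → 3.
Orbitals: 1 + 2 + 3 = 6. With m_s fixed to +1/2 there is one state per orbital, so 6 states.

6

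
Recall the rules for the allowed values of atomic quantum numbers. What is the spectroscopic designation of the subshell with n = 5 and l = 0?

5s

l = 0 corresponds to the letter 's', so the subshell is 5s.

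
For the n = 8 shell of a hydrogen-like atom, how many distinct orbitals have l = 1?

For n = 8, l ranges over 0 … 7.
Per l-value: l=1 → 3.
Total orbitals: 3.

3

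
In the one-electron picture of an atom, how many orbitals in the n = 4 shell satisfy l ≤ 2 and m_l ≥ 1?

3

The n = 4 shell has l = 0 through 3; check each.
The (l, m_l) pairs meeting l ≤ 2 and m_l ≥ 1 give: l=1 → 1; l=2 → 2.
Total orbitals: 1 + 2 = 3.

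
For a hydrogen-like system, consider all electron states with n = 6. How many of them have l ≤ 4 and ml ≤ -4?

2

For n = 6, l ranges over 0 … 5.
Orbitals with l ≤ 4 and ml ≤ -4, by l: l=4 → 1.
Orbitals: 1. Each orbital carries two spin states, so 1 × 2 = 2 states.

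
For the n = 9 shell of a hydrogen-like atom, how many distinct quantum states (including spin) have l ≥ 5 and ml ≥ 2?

For n = 9, l ranges over 0 … 8.
The (l, ml) pairs meeting l ≥ 5 and ml ≥ 2 give: l=5 → 4; l=6 → 5; l=7 → 6; l=8 → 7.
Orbitals: 4 + 5 + 6 + 7 = 22. Each orbital carries two spin states, so 22 × 2 = 44 states.

44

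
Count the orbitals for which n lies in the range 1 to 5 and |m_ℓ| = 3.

6

Go shell by shell, enumerating (ℓ, m_ℓ) with |m_ℓ| = 3:
n=4 → 2; n=5 → 4.
Total orbitals: 2 + 4 = 6.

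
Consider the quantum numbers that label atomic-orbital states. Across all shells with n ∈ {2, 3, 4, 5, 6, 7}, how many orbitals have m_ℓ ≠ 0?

112

Go shell by shell, enumerating (ℓ, m_ℓ) with m_ℓ ≠ 0:
n=2 → 2; n=3 → 6; n=4 → 12; n=5 → 20; n=6 → 30; n=7 → 42.
Total orbitals: 2 + 6 + 12 + 20 + 30 + 42 = 112.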